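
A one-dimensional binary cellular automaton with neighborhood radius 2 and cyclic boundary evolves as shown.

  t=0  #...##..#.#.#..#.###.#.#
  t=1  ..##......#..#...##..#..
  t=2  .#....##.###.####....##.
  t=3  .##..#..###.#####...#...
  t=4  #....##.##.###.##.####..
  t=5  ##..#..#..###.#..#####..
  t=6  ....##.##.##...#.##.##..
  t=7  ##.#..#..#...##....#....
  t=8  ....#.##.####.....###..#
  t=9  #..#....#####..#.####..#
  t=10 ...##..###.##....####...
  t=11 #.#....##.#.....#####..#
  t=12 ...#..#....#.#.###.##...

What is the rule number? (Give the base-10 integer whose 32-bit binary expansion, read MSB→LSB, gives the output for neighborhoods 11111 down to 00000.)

  ##### -> .   bit 31 = 0  t=3,i=14
  ####. -> #   bit 30 = 1  t=2,i=15
  ###.# -> .   bit 29 = 0  t=0,i=19
  ###.. -> #   bit 28 = 1  t=2,i=16
  ##.## -> #   bit 27 = 1  t=2,i=8
  ##.#. -> .   bit 26 = 0  t=0,i=20
  ##..# -> .   bit 25 = 0  t=0,i=6
  ##... -> .   bit 24 = 0  t=0,i=1
  #.### -> #   bit 23 = 1  t=0,i=17
  #.##. -> .   bit 22 = 0  t=0,i=23
  #.#.# -> #   bit 21 = 1  t=0,i=10
  #.#.. -> .   bit 20 = 0  t=0,i=12
  #..## -> .   bit 19 = 0  t=3,i=7
  #..#. -> .   bit 18 = 0  t=0,i=7
  #...# -> #   bit 17 = 1  t=0,i=2
  #.... -> .   bit 16 = 0  t=1,i=5
  .#### -> #   bit 15 = 1  t=2,i=14
  .###. -> #   bit 14 = 1  t=0,i=18
  .##.# -> .   bit 13 = 0  t=2,i=7
  .##.. -> .   bit 12 = 0  t=0,i=0
  .#.## -> .   bit 11 = 0  t=0,i=16
  .#.#. -> .   bit 10 = 0  t=0,i=9
  .#..# -> #   bit 9 = 1  t=0,i=13
  .#... -> #   bit 8 = 1  t=1,i=14
  ..### -> #   bit 7 = 1  t=3,i=8
  ..##. -> .   bit 6 = 0  t=0,i=4
  ..#.# -> .   bit 5 = 0  t=0,i=8
  ..#.. -> #   bit 4 = 1  t=1,i=10
  ...## -> #   bit 3 = 1  t=0,i=3
  ...#. -> #   bit 2 = 1  t=1,i=9
  ....# -> .   bit 1 = 0  t=1,i=0
  ..... -> #   bit 0 = 1  t=1,i=6
  bits 01011000101000101100001110011101 = 1487061917

1487061917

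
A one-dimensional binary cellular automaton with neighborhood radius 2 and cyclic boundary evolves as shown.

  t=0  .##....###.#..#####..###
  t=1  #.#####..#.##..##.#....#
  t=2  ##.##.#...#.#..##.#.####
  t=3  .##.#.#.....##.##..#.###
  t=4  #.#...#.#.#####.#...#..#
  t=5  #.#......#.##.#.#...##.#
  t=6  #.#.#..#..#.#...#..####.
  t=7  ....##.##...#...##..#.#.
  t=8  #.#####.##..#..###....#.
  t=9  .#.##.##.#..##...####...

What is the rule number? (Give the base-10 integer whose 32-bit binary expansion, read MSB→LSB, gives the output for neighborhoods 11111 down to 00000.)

3104946778

  [31] ##### => #  t=0,i=16
  [30] ####. => .  t=0,i=17
  [29] ###.# => #  t=0,i=9
  [28] ###.. => #  t=0,i=18
  [27] ##.## => #  t=0,i=0
  [26] ##.#. => .  t=0,i=10
  [25] ##..# => .  t=0,i=19
  [24] ##... => #  t=0,i=3
  [23] #.### => .  t=1,i=2
  [22] #.##. => .  t=0,i=1
  [21] #.#.# => .  t=2,i=18
  [20] #.#.. => #  t=0,i=11
  [19] #..## => .  t=0,i=13
  [18] #..#. => .  t=1,i=8
  [17] #...# => .  t=2,i=8
  [16] #.... => #  t=0,i=4
  [15] .#### => #  t=0,i=15
  [14] .###. => .  t=0,i=8
  [13] .##.# => #  t=1,i=0
  [12] .##.. => #  t=0,i=2
  [11] .#.## => #  t=1,i=10
  [10] .#.#. => .  t=2,i=11
  [9] .#..# => #  t=0,i=12
  [8] .#... => .  t=1,i=19
  [7] ..### => .  t=0,i=7
  [6] ..##. => #  t=1,i=15
  [5] ..#.# => .  t=1,i=9
  [4] ..#.. => #  t=4,i=20
  [3] ...## => #  t=0,i=6
  [2] ...#. => .  t=2,i=9
  [1] ....# => #  t=0,i=5
  [0] ..... => .  t=3,i=9
  bits 10111001000100011011101001011010 = 3104946778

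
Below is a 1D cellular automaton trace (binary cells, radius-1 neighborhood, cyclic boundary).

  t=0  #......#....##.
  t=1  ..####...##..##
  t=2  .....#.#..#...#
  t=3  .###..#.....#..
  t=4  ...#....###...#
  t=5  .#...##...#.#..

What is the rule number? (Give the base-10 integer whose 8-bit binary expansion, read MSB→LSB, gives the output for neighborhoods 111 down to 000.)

97

  ### -> .   bit 7 = 0  t=1,i=3
  ##. -> #   bit 6 = 1  t=0,i=13
  #.# -> #   bit 5 = 1  t=0,i=14
  #.. -> .   bit 4 = 0  t=0,i=1
  .## -> .   bit 3 = 0  t=0,i=12
  .#. -> .   bit 2 = 0  t=0,i=0
  ..# -> .   bit 1 = 0  t=0,i=6
  ... -> #   bit 0 = 1  t=0,i=2
  bits 01100001 = 97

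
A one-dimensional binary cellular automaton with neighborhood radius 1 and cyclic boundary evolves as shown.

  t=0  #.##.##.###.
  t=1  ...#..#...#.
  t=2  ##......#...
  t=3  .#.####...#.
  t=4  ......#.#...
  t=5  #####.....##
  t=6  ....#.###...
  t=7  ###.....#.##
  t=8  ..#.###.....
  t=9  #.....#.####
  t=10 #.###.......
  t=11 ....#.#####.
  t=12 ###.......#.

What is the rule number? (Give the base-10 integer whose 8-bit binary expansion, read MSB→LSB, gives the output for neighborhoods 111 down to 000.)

65

  nb ###: next=.  (t=0,i=9, bit7=0)
  nb ##.: next=#  (t=0,i=3, bit6=1)
  nb #.#: next=.  (t=0,i=1, bit5=0)
  nb #..: next=.  (t=1,i=4, bit4=0)
  nb .##: next=.  (t=0,i=2, bit3=0)
  nb .#.: next=.  (t=0,i=0, bit2=0)
  nb ..#: next=.  (t=1,i=2, bit1=0)
  nb ...: next=#  (t=1,i=0, bit0=1)
  bits 01000001 = 65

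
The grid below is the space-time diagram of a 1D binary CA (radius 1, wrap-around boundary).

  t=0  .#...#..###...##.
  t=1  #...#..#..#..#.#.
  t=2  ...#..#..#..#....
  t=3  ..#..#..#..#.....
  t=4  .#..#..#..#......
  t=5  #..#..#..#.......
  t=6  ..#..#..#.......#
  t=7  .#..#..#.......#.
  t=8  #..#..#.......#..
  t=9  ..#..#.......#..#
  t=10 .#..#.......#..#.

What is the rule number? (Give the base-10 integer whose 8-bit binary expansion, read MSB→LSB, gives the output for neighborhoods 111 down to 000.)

66

  ### -> .   bit 7 = 0  t=0,i=9
  ##. -> #   bit 6 = 1  t=0,i=10
  #.# -> .   bit 5 = 0  t=1,i=14
  #.. -> .   bit 4 = 0  t=0,i=2
  .## -> .   bit 3 = 0  t=0,i=8
  .#. -> .   bit 2 = 0  t=0,i=1
  ..# -> #   bit 1 = 1  t=0,i=0
  ... -> .   bit 0 = 0  t=0,i=3
  bits 01000010 = 66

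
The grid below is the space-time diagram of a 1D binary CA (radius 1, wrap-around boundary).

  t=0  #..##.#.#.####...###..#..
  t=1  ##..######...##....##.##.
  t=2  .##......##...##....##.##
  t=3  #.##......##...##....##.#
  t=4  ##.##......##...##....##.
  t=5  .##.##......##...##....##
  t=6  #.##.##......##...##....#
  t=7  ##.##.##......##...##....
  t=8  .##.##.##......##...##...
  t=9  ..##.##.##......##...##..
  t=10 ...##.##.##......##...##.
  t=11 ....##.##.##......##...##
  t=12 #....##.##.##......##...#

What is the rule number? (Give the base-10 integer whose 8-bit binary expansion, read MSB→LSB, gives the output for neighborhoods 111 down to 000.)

  ###|.  b7=0 t=0,i=11
  ##.|#  b6=1 t=0,i=4
  #.#|#  b5=1 t=0,i=5
  #..|#  b4=1 t=0,i=1
  .##|.  b3=0 t=0,i=3
  .#.|#  b2=1 t=0,i=0
  ..#|.  b1=0 t=0,i=2
  ...|.  b0=0 t=0,i=15
  bits 01110100 = 116

116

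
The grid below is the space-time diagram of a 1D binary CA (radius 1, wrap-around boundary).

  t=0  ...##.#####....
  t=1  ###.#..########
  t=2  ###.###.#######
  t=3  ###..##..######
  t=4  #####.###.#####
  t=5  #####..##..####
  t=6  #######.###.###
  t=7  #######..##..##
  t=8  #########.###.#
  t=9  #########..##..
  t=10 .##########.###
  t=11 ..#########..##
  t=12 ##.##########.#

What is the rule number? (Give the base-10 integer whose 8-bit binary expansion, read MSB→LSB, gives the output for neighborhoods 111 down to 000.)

  ### -> #   bit 7 = 1  t=0,i=7
  ##. -> #   bit 6 = 1  t=0,i=4
  #.# -> .   bit 5 = 0  t=0,i=5
  #.. -> #   bit 4 = 1  t=0,i=11
  .## -> .   bit 3 = 0  t=0,i=3
  .#. -> #   bit 2 = 1  t=1,i=4
  ..# -> #   bit 1 = 1  t=0,i=2
  ... -> #   bit 0 = 1  t=0,i=0
  bits 11010111 = 215

215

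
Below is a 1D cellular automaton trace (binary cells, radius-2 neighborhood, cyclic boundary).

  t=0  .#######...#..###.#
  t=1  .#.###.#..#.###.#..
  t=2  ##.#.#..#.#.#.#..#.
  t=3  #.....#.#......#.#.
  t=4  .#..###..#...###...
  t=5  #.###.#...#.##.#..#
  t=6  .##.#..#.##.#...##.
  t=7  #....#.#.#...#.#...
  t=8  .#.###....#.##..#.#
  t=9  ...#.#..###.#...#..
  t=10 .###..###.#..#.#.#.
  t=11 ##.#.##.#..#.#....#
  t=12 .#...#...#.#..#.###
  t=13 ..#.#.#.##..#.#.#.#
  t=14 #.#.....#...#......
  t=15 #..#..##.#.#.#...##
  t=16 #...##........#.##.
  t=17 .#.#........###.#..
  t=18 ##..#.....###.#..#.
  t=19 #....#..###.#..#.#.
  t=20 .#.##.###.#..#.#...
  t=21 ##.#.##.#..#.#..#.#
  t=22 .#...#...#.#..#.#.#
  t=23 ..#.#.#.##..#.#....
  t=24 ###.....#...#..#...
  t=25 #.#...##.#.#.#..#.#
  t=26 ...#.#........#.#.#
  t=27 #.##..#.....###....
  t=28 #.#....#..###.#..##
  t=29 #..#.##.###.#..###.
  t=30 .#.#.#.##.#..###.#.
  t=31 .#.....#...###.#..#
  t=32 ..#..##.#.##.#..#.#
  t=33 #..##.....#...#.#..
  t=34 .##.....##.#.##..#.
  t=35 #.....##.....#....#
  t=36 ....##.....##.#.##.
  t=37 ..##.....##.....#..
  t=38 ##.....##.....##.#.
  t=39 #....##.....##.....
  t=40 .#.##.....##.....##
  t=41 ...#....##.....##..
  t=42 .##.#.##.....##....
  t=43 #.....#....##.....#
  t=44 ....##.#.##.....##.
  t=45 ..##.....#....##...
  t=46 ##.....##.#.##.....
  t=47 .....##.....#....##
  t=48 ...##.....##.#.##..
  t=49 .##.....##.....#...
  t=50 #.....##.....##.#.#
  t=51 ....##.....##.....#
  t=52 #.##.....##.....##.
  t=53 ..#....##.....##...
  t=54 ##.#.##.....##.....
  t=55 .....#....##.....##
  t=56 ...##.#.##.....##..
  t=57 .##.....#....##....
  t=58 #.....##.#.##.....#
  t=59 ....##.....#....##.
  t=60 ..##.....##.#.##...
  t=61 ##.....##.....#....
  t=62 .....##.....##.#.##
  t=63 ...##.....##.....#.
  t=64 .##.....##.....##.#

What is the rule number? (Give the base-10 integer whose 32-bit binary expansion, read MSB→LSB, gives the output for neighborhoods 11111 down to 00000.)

  nb #####: next=#  (t=0,i=3, bit31=1)
  nb ####.: next=.  (t=0,i=6, bit30=0)
  nb ###.#: next=#  (t=0,i=16, bit29=1)
  nb ###..: next=#  (t=0,i=7, bit28=1)
  nb ##.##: next=#  (t=5,i=1, bit27=1)
  nb ##.#.: next=.  (t=0,i=17, bit26=0)
  nb ##..#: next=.  (t=4,i=7, bit25=0)
  nb ##...: next=.  (t=0,i=8, bit24=0)
  nb #.###: next=#  (t=0,i=1, bit23=1)
  nb #.##.: next=#  (t=2,i=0, bit22=1)
  nb #.#.#: next=.  (t=0,i=18, bit21=0)
  nb #.#..: next=.  (t=1,i=7, bit20=0)
  nb #..##: next=#  (t=0,i=13, bit19=1)
  nb #..#.: next=.  (t=1,i=9, bit18=0)
  nb #...#: next=.  (t=0,i=9, bit17=0)
  nb #....: next=.  (t=3,i=2, bit16=0)
  nb .####: next=.  (t=0,i=2, bit15=0)
  nb .###.: next=.  (t=0,i=15, bit14=0)
  nb .##.#: next=.  (t=2,i=1, bit13=0)
  nb .##..: next=.  (t=6,i=17, bit12=0)
  nb .#.##: next=.  (t=0,i=0, bit11=0)
  nb .#.#.: next=.  (t=2,i=4, bit10=0)
  nb .#..#: next=#  (t=0,i=12, bit9=1)
  nb .#...: next=#  (t=1,i=17, bit8=1)
  nb ..###: next=#  (t=0,i=14, bit7=1)
  nb ..##.: next=.  (t=5,i=18, bit6=0)
  nb ..#.#: next=#  (t=1,i=1, bit5=1)
  nb ..#..: next=.  (t=0,i=11, bit4=0)
  nb ...##: next=#  (t=4,i=12, bit3=1)
  nb ...#.: next=#  (t=0,i=10, bit2=1)
  nb ....#: next=#  (t=3,i=4, bit1=1)
  nb .....: next=.  (t=3,i=3, bit0=0)
  bits 10111000110010000000001110101110 = 3100115886

3100115886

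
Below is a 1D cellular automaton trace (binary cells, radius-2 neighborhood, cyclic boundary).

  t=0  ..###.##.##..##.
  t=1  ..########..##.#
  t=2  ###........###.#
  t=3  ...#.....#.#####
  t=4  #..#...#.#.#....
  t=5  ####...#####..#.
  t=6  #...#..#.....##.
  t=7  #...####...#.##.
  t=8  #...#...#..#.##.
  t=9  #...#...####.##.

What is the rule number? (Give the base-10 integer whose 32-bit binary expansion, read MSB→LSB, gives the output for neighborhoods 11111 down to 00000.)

704407282

  nb #####: next=.  (t=1,i=4, bit31=0)
  nb ####.: next=.  (t=1,i=8, bit30=0)
  nb ###.#: next=#  (t=0,i=4, bit29=1)
  nb ###..: next=.  (t=1,i=9, bit28=0)
  nb ##.##: next=#  (t=0,i=5, bit27=1)
  nb ##.#.: next=.  (t=1,i=14, bit26=0)
  nb ##..#: next=.  (t=0,i=11, bit25=0)
  nb ##...: next=#  (t=0,i=15, bit24=1)
  nb #.###: next=#  (t=2,i=15, bit23=1)
  nb #.##.: next=#  (t=0,i=6, bit22=1)
  nb #.#.#: next=#  (t=4,i=9, bit21=1)
  nb #.#..: next=#  (t=1,i=15, bit20=1)
  nb #..##: next=#  (t=0,i=12, bit19=1)
  nb #..#.: next=#  (t=4,i=2, bit18=1)
  nb #...#: next=.  (t=0,i=0, bit17=0)
  nb #....: next=.  (t=2,i=4, bit16=0)
  nb .####: next=.  (t=1,i=3, bit15=0)
  nb .###.: next=#  (t=0,i=3, bit14=1)
  nb .##.#: next=#  (t=0,i=7, bit13=1)
  nb .##..: next=.  (t=0,i=10, bit12=0)
  nb .#.##: next=.  (t=3,i=10, bit11=0)
  nb .#.#.: next=#  (t=4,i=8, bit10=1)
  nb .#..#: next=#  (t=1,i=0, bit9=1)
  nb .#...: next=.  (t=3,i=4, bit8=0)
  nb ..###: next=#  (t=0,i=2, bit7=1)
  nb ..##.: next=#  (t=0,i=13, bit6=1)
  nb ..#.#: next=#  (t=3,i=9, bit5=1)
  nb ..#..: next=#  (t=3,i=3, bit4=1)
  nb ...##: next=.  (t=0,i=1, bit3=0)
  nb ...#.: next=.  (t=3,i=2, bit2=0)
  nb ....#: next=#  (t=2,i=9, bit1=1)
  nb .....: next=.  (t=2,i=5, bit0=0)
  bits 00101001111111000110011011110010 = 704407282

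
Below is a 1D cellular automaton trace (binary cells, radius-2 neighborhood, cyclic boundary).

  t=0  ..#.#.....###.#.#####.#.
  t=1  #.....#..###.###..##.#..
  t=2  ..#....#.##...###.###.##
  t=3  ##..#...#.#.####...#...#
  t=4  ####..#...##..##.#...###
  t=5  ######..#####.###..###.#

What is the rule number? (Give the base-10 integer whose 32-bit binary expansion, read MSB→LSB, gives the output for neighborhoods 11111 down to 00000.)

3592911560

  [31] ##### => #  t=0,i=18
  [30] ####. => #  t=0,i=19
  [29] ###.# => .  t=0,i=12
  [28] ###.. => #  t=1,i=15
  [27] ##.## => .  t=1,i=12
  [26] ##.#. => #  t=0,i=13
  [25] ##..# => #  t=1,i=16
  [24] ##... => .  t=2,i=11
  [23] #.### => .  t=0,i=16
  [22] #.##. => .  t=2,i=9
  [21] #.#.# => #  t=0,i=14
  [20] #.#.. => .  t=0,i=4
  [19] #..## => .  t=1,i=8
  [18] #..#. => #  t=1,i=23
  [17] #...# => #  t=0,i=0
  [16] #.... => #  t=0,i=6
  [15] .#### => .  t=0,i=17
  [14] .###. => #  t=0,i=11
  [13] .##.# => #  t=1,i=19
  [12] .##.. => #  t=2,i=10
  [11] .#.## => #  t=0,i=15
  [10] .#.#. => .  t=0,i=3
  [9] .#..# => #  t=1,i=7
  [8] .#... => .  t=0,i=5
  [7] ..### => #  t=0,i=10
  [6] ..##. => #  t=1,i=18
  [5] ..#.# => .  t=0,i=2
  [4] ..#.. => .  t=1,i=0
  [3] ...## => #  t=0,i=9
  [2] ...#. => .  t=0,i=1
  [1] ....# => .  t=0,i=8
  [0] ..... => .  t=0,i=7
  bits 11010110001001110111101011001000 = 3592911560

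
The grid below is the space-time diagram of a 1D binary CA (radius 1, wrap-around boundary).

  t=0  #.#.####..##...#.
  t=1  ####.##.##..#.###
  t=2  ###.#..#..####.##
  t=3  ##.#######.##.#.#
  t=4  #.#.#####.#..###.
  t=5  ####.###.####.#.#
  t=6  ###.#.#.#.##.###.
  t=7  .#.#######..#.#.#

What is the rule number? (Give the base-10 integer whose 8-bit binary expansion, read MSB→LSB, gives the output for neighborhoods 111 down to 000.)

182

  [7] ### => #  t=0,i=5
  [6] ##. => .  t=0,i=7
  [5] #.# => #  t=0,i=1
  [4] #.. => #  t=0,i=8
  [3] .## => .  t=0,i=4
  [2] .#. => #  t=0,i=0
  [1] ..# => #  t=0,i=9
  [0] ... => .  t=0,i=13
  bits 10110110 = 182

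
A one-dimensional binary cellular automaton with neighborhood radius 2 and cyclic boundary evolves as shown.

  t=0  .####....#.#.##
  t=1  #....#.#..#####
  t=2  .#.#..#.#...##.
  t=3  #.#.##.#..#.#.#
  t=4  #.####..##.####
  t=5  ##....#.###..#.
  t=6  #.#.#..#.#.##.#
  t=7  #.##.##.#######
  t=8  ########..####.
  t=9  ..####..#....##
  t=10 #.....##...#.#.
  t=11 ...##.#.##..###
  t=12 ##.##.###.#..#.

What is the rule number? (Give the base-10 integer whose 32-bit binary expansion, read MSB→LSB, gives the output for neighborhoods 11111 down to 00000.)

  #####|#  b31=1 t=1,i=12
  ####.|.  b30=0 t=0,i=3
  ###.#|#  b29=1 t=4,i=0
  ###..|.  b28=0 t=0,i=4
  ##.##|#  b27=1 t=0,i=0
  ##.#.|.  b26=0 t=3,i=1
  ##..#|#  b25=1 t=2,i=14
  ##...|#  b24=1 t=0,i=5
  #.###|.  b23=0 t=0,i=1
  #.##.|#  b22=1 t=0,i=13
  #.#.#|#  b21=1 t=0,i=11
  #.#..|.  b20=0 t=1,i=7
  #..##|.  b19=0 t=1,i=9
  #..#.|#  b18=1 t=2,i=0
  #...#|#  b17=1 t=2,i=10
  #....|.  b16=0 t=0,i=6
  .####|.  b15=0 t=0,i=2
  .###.|#  b14=1 t=5,i=9
  .##.#|#  b13=1 t=0,i=14
  .##..|.  b12=0 t=2,i=13
  .#.##|#  b11=1 t=0,i=12
  .#.#.|#  b10=1 t=0,i=10
  .#..#|#  b9=1 t=1,i=8
  .#...|.  b8=0 t=2,i=9
  ..###|.  b7=0 t=1,i=10
  ..##.|#  b6=1 t=2,i=12
  ..#.#|.  b5=0 t=0,i=9
  ..#..|.  b4=0 t=9,i=8
  ...##|.  b3=0 t=2,i=11
  ...#.|.  b2=0 t=0,i=8
  ....#|#  b1=1 t=0,i=7
  .....|#  b0=1 t=10,i=3
  bits 10101011011001100110111001000011 = 2875616835

2875616835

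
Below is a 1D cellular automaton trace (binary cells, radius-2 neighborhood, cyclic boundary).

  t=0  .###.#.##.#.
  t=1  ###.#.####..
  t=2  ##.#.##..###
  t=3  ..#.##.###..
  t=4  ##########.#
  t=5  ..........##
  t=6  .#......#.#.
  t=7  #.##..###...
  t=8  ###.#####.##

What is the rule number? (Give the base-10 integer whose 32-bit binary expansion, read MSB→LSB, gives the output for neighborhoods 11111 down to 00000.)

  #####|.  b31=0 t=2,i=11
  ####.|.  b30=0 t=1,i=8
  ###.#|.  b29=0 t=0,i=3
  ###..|#  b28=1 t=1,i=9
  ##.##|#  b27=1 t=3,i=6
  ##.#.|#  b26=1 t=0,i=4
  ##..#|#  b25=1 t=1,i=10
  ##...|.  b24=0 t=3,i=10
  #.###|#  b23=1 t=1,i=6
  #.##.|#  b22=1 t=0,i=7
  #.#.#|.  b21=0 t=0,i=5
  #.#..|.  b20=0 t=0,i=10
  #..##|#  b19=1 t=0,i=0
  #..#.|#  b18=1 t=6,i=0
  #...#|#  b17=1 t=7,i=10
  #....|#  b16=1 t=3,i=11
  .####|.  b15=0 t=1,i=7
  .###.|#  b14=1 t=0,i=2
  .##.#|#  b13=1 t=0,i=8
  .##..|.  b12=0 t=2,i=6
  .#.##|#  b11=1 t=0,i=6
  .#.#.|.  b10=0 t=6,i=9
  .#..#|.  b9=0 t=0,i=11
  .#...|#  b8=1 t=6,i=2
  ..###|#  b7=1 t=0,i=1
  ..##.|#  b6=1 t=5,i=10
  ..#.#|#  b5=1 t=3,i=2
  ..#..|.  b4=0 t=6,i=1
  ...##|.  b3=0 t=5,i=9
  ...#.|#  b2=1 t=3,i=1
  ....#|#  b1=1 t=3,i=0
  .....|.  b0=0 t=5,i=2
  bits 00011110110011110110100111100110 = 516909542

516909542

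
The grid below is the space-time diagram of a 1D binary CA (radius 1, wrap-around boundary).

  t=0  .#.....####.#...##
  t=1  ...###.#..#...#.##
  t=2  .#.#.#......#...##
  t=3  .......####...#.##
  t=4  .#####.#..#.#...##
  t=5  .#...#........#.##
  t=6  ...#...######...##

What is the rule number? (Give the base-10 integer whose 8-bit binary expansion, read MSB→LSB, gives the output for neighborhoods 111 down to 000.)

73

  nb ###: next=.  (t=0,i=8, bit7=0)
  nb ##.: next=#  (t=0,i=10, bit6=1)
  nb #.#: next=.  (t=0,i=0, bit5=0)
  nb #..: next=.  (t=0,i=2, bit4=0)
  nb .##: next=#  (t=0,i=7, bit3=1)
  nb .#.: next=.  (t=0,i=1, bit2=0)
  nb ..#: next=.  (t=0,i=6, bit1=0)
  nb ...: next=#  (t=0,i=3, bit0=1)
  bits 01001001 = 73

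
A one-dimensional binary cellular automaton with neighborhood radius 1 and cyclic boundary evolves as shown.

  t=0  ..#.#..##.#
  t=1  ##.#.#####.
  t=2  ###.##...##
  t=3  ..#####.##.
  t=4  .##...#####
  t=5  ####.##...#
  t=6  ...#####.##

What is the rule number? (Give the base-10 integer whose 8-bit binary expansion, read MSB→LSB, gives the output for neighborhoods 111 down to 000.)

122

  [7] ### => .  t=1,i=6
  [6] ##. => #  t=0,i=8
  [5] #.# => #  t=0,i=3
  [4] #.. => #  t=0,i=0
  [3] .## => #  t=0,i=7
  [2] .#. => .  t=0,i=2
  [1] ..# => #  t=0,i=1
  [0] ... => .  t=2,i=7
  bits 01111010 = 122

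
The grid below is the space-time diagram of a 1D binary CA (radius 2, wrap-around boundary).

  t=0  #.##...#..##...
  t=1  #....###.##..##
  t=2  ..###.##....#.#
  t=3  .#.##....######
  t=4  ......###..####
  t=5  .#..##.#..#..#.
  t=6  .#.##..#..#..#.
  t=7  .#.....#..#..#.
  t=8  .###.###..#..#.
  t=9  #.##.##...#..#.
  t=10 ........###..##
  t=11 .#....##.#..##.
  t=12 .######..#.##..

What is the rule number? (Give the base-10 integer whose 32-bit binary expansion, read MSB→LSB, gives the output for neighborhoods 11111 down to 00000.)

  ##### -> #   bit 31 = 1  t=3,i=11
  ####. -> #   bit 30 = 1  t=3,i=13
  ###.# -> #   bit 29 = 1  t=1,i=7
  ###.. -> .   bit 28 = 0  t=1,i=0
  ##.## -> .   bit 27 = 0  t=1,i=8
  ##.#. -> .   bit 26 = 0  t=3,i=0
  ##..# -> .   bit 25 = 0  t=1,i=11
  ##... -> .   bit 24 = 0  t=0,i=4
  #.### -> #   bit 23 = 1  t=8,i=5
  #.##. -> .   bit 22 = 0  t=0,i=2
  #.#.# -> .   bit 21 = 0  t=3,i=1
  #.#.. -> #   bit 20 = 1  t=2,i=14
  #..## -> #   bit 19 = 1  t=0,i=9
  #..#. -> .   bit 18 = 0  t=5,i=0
  #...# -> #   bit 17 = 1  t=0,i=5
  #.... -> #   bit 16 = 1  t=1,i=2
  .#### -> .   bit 15 = 0  t=3,i=10
  .###. -> #   bit 14 = 1  t=1,i=6
  .##.# -> .   bit 13 = 0  t=5,i=5
  .##.. -> .   bit 12 = 0  t=0,i=3
  .#.## -> .   bit 11 = 0  t=0,i=1
  .#.#. -> #   bit 10 = 1  t=2,i=13
  .#..# -> .   bit 9 = 0  t=0,i=8
  .#... -> #   bit 8 = 1  t=7,i=2
  ..### -> .   bit 7 = 0  t=1,i=5
  ..##. -> #   bit 6 = 1  t=0,i=10
  ..#.# -> #   bit 5 = 1  t=0,i=0
  ..#.. -> #   bit 4 = 1  t=0,i=7
  ...## -> #   bit 3 = 1  t=1,i=4
  ...#. -> #   bit 2 = 1  t=0,i=6
  ....# -> #   bit 1 = 1  t=1,i=3
  ..... -> .   bit 0 = 0  t=4,i=2
  bits 11100000100110110100010101111110 = 3768272254

3768272254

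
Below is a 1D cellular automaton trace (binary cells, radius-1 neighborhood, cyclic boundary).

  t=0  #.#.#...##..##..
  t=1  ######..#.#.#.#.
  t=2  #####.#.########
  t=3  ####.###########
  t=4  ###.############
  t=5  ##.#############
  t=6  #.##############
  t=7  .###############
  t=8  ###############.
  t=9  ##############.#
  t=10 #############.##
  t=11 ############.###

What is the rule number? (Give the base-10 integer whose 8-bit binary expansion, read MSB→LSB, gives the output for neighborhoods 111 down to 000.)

188

  ###|#  b7=1 t=1,i=1
  ##.|.  b6=0 t=0,i=9
  #.#|#  b5=1 t=0,i=1
  #..|#  b4=1 t=0,i=5
  .##|#  b3=1 t=0,i=8
  .#.|#  b2=1 t=0,i=0
  ..#|.  b1=0 t=0,i=7
  ...|.  b0=0 t=0,i=6
  bits 10111100 = 188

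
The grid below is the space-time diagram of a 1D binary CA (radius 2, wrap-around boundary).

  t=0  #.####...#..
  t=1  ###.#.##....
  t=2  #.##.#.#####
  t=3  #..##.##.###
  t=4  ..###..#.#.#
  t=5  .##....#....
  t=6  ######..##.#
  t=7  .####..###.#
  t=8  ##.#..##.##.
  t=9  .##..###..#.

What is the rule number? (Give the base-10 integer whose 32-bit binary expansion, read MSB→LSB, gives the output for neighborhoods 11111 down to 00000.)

3851106794

  nb #####: next=#  (t=2,i=9, bit31=1)
  nb ####.: next=#  (t=0,i=4, bit30=1)
  nb ###.#: next=#  (t=1,i=2, bit29=1)
  nb ###..: next=.  (t=0,i=5, bit28=0)
  nb ##.##: next=.  (t=2,i=1, bit27=0)
  nb ##.#.: next=#  (t=1,i=3, bit26=1)
  nb ##..#: next=.  (t=3,i=1, bit25=0)
  nb ##...: next=#  (t=0,i=6, bit24=1)
  nb #.###: next=#  (t=0,i=2, bit23=1)
  nb #.##.: next=.  (t=1,i=6, bit22=0)
  nb #.#.#: next=.  (t=1,i=4, bit21=0)
  nb #.#..: next=.  (t=4,i=11, bit20=0)
  nb #..##: next=#  (t=3,i=2, bit19=1)
  nb #..#.: next=.  (t=0,i=11, bit18=0)
  nb #...#: next=#  (t=0,i=7, bit17=1)
  nb #....: next=#  (t=1,i=9, bit16=1)
  nb .####: next=.  (t=0,i=3, bit15=0)
  nb .###.: next=.  (t=1,i=1, bit14=0)
  nb .##.#: next=#  (t=2,i=3, bit13=1)
  nb .##..: next=#  (t=1,i=7, bit12=1)
  nb .#.##: next=#  (t=0,i=1, bit11=1)
  nb .#.#.: next=.  (t=4,i=8, bit10=0)
  nb .#..#: next=.  (t=0,i=10, bit9=0)
  nb .#...: next=#  (t=5,i=8, bit8=1)
  nb ..###: next=#  (t=1,i=0, bit7=1)
  nb ..##.: next=#  (t=3,i=3, bit6=1)
  nb ..#.#: next=#  (t=0,i=0, bit5=1)
  nb ..#..: next=.  (t=0,i=9, bit4=0)
  nb ...##: next=#  (t=1,i=11, bit3=1)
  nb ...#.: next=.  (t=0,i=8, bit2=0)
  nb ....#: next=#  (t=1,i=10, bit1=1)
  nb .....: next=.  (t=5,i=10, bit0=0)
  bits 11100101100010110011100111101010 = 3851106794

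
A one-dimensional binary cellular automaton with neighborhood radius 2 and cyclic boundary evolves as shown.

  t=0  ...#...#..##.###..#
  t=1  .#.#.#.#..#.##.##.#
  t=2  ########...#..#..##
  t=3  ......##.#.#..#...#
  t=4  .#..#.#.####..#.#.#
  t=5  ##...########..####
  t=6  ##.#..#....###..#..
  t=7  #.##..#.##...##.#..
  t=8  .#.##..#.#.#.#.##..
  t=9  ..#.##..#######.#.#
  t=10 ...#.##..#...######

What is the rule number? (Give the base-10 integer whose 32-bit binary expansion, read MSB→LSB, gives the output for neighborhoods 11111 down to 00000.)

  nb #####: next=.  (t=2,i=0, bit31=0)
  nb ####.: next=#  (t=2,i=6, bit30=1)
  nb ###.#: next=#  (t=9,i=14, bit29=1)
  nb ###..: next=#  (t=0,i=15, bit28=1)
  nb ##.##: next=#  (t=0,i=12, bit27=1)
  nb ##.#.: next=#  (t=1,i=17, bit26=1)
  nb ##..#: next=#  (t=0,i=16, bit25=1)
  nb ##...: next=.  (t=2,i=8, bit24=0)
  nb #.###: next=#  (t=0,i=13, bit23=1)
  nb #.##.: next=.  (t=1,i=12, bit22=0)
  nb #.#.#: next=#  (t=1,i=1, bit21=1)
  nb #.#..: next=#  (t=1,i=7, bit20=1)
  nb #..##: next=.  (t=0,i=9, bit19=0)
  nb #..#.: next=.  (t=0,i=17, bit18=0)
  nb #...#: next=#  (t=0,i=1, bit17=1)
  nb #....: next=#  (t=3,i=1, bit16=1)
  nb .####: next=#  (t=2,i=18, bit15=1)
  nb .###.: next=.  (t=0,i=14, bit14=0)
  nb .##.#: next=.  (t=0,i=11, bit13=0)
  nb .##..: next=#  (t=7,i=3, bit12=1)
  nb .#.##: next=#  (t=1,i=11, bit11=1)
  nb .#.#.: next=#  (t=1,i=0, bit10=1)
  nb .#..#: next=.  (t=0,i=8, bit9=0)
  nb .#...: next=.  (t=0,i=0, bit8=0)
  nb ..###: next=.  (t=2,i=17, bit7=0)
  nb ..##.: next=#  (t=0,i=10, bit6=1)
  nb ..#.#: next=.  (t=1,i=10, bit5=0)
  nb ..#..: next=#  (t=0,i=3, bit4=1)
  nb ...##: next=.  (t=3,i=5, bit3=0)
  nb ...#.: next=.  (t=0,i=2, bit2=0)
  nb ....#: next=#  (t=3,i=4, bit1=1)
  nb .....: next=.  (t=3,i=2, bit0=0)
  bits 01111110101100111001110001010010 = 2125700178

2125700178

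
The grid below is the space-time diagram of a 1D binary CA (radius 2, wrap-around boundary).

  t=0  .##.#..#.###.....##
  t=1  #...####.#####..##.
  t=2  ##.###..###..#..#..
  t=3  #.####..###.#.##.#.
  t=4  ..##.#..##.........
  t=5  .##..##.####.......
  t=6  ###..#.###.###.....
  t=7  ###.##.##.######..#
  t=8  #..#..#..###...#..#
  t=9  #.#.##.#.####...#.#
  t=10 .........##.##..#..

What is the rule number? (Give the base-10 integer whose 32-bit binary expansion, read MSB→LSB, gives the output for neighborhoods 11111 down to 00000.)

429249512

  #####|.  b31=0 t=1,i=11
  ####.|.  b30=0 t=1,i=6
  ###.#|.  b29=0 t=1,i=7
  ###..|#  b28=1 t=0,i=11
  ##.##|#  b27=1 t=0,i=0
  ##.#.|.  b26=0 t=0,i=3
  ##..#|.  b25=0 t=1,i=14
  ##...|#  b24=1 t=0,i=12
  #.###|#  b23=1 t=0,i=9
  #.##.|.  b22=0 t=0,i=1
  #.#.#|.  b21=0 t=3,i=0
  #.#..|#  b20=1 t=0,i=4
  #..##|.  b19=0 t=1,i=15
  #..#.|#  b18=1 t=0,i=6
  #...#|.  b17=0 t=1,i=2
  #....|#  b16=1 t=0,i=13
  .####|#  b15=1 t=1,i=5
  .###.|#  b14=1 t=0,i=10
  .##.#|.  b13=0 t=0,i=2
  .##..|#  b12=1 t=4,i=9
  .#.##|.  b11=0 t=0,i=8
  .#.#.|.  b10=0 t=3,i=18
  .#..#|#  b9=1 t=0,i=5
  .#...|#  b8=1 t=1,i=1
  ..###|#  b7=1 t=1,i=4
  ..##.|#  b6=1 t=0,i=17
  ..#.#|#  b5=1 t=0,i=7
  ..#..|.  b4=0 t=2,i=13
  ...##|#  b3=1 t=0,i=16
  ...#.|.  b2=0 t=8,i=14
  ....#|.  b1=0 t=0,i=15
  .....|.  b0=0 t=0,i=14
  bits 00011001100101011101001111101000 = 429249512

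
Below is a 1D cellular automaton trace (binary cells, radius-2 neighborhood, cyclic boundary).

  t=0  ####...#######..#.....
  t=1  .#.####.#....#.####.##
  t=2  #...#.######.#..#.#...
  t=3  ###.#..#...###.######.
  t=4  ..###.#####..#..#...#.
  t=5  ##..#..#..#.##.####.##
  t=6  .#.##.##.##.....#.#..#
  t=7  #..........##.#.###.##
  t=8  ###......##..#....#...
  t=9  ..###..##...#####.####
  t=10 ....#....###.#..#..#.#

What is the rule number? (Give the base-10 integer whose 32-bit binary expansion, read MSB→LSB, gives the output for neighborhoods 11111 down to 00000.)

  nb #####: next=.  (t=0,i=9, bit31=0)
  nb ####.: next=.  (t=0,i=2, bit30=0)
  nb ###.#: next=#  (t=1,i=6, bit29=1)
  nb ###..: next=#  (t=0,i=3, bit28=1)
  nb ##.##: next=.  (t=1,i=19, bit27=0)
  nb ##.#.: next=#  (t=1,i=0, bit26=1)
  nb ##..#: next=.  (t=0,i=14, bit25=0)
  nb ##...: next=#  (t=0,i=4, bit24=1)
  nb #.###: next=.  (t=1,i=3, bit23=0)
  nb #.##.: next=.  (t=1,i=20, bit22=0)
  nb #.#.#: next=.  (t=1,i=1, bit21=0)
  nb #.#..: next=#  (t=1,i=8, bit20=1)
  nb #..##: next=.  (t=9,i=1, bit19=0)
  nb #..#.: next=#  (t=0,i=15, bit18=1)
  nb #...#: next=#  (t=0,i=5, bit17=1)
  nb #....: next=#  (t=0,i=18, bit16=1)
  nb .####: next=#  (t=0,i=1, bit15=1)
  nb .###.: next=.  (t=3,i=1, bit14=0)
  nb .##.#: next=.  (t=1,i=21, bit13=0)
  nb .##..: next=.  (t=6,i=10, bit12=0)
  nb .#.##: next=.  (t=1,i=2, bit11=0)
  nb .#.#.: next=#  (t=2,i=17, bit10=1)
  nb .#..#: next=.  (t=2,i=14, bit9=0)
  nb .#...: next=#  (t=0,i=17, bit8=1)
  nb ..###: next=.  (t=0,i=0, bit7=0)
  nb ..##.: next=.  (t=7,i=11, bit6=0)
  nb ..#.#: next=#  (t=1,i=13, bit5=1)
  nb ..#..: next=#  (t=0,i=16, bit4=1)
  nb ...##: next=#  (t=0,i=6, bit3=1)
  nb ...#.: next=.  (t=1,i=12, bit2=0)
  nb ....#: next=#  (t=0,i=20, bit1=1)
  nb .....: next=.  (t=0,i=19, bit0=0)
  bits 00110101000101111000010100111010 = 890733882

890733882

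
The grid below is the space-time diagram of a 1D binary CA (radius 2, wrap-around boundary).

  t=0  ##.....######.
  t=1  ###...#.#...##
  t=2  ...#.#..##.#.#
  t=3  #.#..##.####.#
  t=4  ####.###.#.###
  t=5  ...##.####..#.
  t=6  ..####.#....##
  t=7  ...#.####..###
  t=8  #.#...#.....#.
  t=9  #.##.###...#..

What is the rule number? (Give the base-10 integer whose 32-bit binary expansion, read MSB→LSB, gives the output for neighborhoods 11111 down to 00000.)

  nb #####: next=.  (t=0,i=9, bit31=0)
  nb ####.: next=.  (t=0,i=11, bit30=0)
  nb ###.#: next=#  (t=0,i=12, bit29=1)
  nb ###..: next=.  (t=1,i=2, bit28=0)
  nb ##.##: next=#  (t=0,i=13, bit27=1)
  nb ##.#.: next=#  (t=2,i=10, bit26=1)
  nb ##..#: next=.  (t=5,i=10, bit25=0)
  nb ##...: next=#  (t=0,i=2, bit24=1)
  nb #.###: next=.  (t=3,i=8, bit23=0)
  nb #.##.: next=#  (t=0,i=0, bit22=1)
  nb #.#.#: next=#  (t=2,i=11, bit21=1)
  nb #.#..: next=#  (t=1,i=8, bit20=1)
  nb #..##: next=.  (t=2,i=7, bit19=0)
  nb #..#.: next=.  (t=5,i=11, bit18=0)
  nb #...#: next=.  (t=1,i=4, bit17=0)
  nb #....: next=.  (t=0,i=3, bit16=0)
  nb .####: next=#  (t=0,i=8, bit15=1)
  nb .###.: next=#  (t=4,i=6, bit14=1)
  nb .##.#: next=#  (t=2,i=9, bit13=1)
  nb .##..: next=#  (t=0,i=1, bit12=1)
  nb .#.##: next=.  (t=4,i=10, bit11=0)
  nb .#.#.: next=.  (t=1,i=7, bit10=0)
  nb .#..#: next=#  (t=2,i=6, bit9=1)
  nb .#...: next=#  (t=1,i=9, bit8=1)
  nb ..###: next=.  (t=0,i=7, bit7=0)
  nb ..##.: next=#  (t=2,i=8, bit6=1)
  nb ..#.#: next=.  (t=1,i=6, bit5=0)
  nb ..#..: next=#  (t=5,i=12, bit4=1)
  nb ...##: next=#  (t=0,i=6, bit3=1)
  nb ...#.: next=#  (t=1,i=5, bit2=1)
  nb ....#: next=.  (t=0,i=5, bit1=0)
  nb .....: next=.  (t=0,i=4, bit0=0)
  bits 00101101011100001111001101011100 = 762377052

762377052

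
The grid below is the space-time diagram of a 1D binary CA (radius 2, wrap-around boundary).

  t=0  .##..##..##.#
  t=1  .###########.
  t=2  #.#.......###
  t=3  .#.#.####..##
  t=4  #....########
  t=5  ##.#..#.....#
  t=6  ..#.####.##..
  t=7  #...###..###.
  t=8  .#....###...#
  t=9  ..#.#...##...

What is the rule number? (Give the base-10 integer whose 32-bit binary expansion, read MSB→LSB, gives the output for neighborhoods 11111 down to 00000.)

1473033043

  [31] ##### => .  t=1,i=3
  [30] ####. => #  t=1,i=10
  [29] ###.# => .  t=2,i=0
  [28] ###.. => #  t=1,i=11
  [27] ##.## => .  t=6,i=8
  [26] ##.#. => #  t=0,i=11
  [25] ##..# => #  t=0,i=3
  [24] ##... => #  t=4,i=1
  [23] #.### => #  t=3,i=5
  [22] #.##. => #  t=0,i=1
  [21] #.#.# => .  t=0,i=12
  [20] #.#.. => .  t=2,i=2
  [19] #..## => #  t=0,i=4
  [18] #..#. => #  t=5,i=5
  [17] #...# => .  t=7,i=2
  [16] #.... => .  t=2,i=4
  [15] .#### => #  t=1,i=2
  [14] .###. => .  t=5,i=0
  [13] .##.# => #  t=0,i=10
  [12] .##.. => #  t=0,i=2
  [11] .#.## => .  t=0,i=0
  [10] .#.#. => .  t=3,i=2
  [9] .#..# => #  t=5,i=4
  [8] .#... => #  t=2,i=3
  [7] ..### => .  t=1,i=1
  [6] ..##. => #  t=0,i=5
  [5] ..#.# => .  t=6,i=2
  [4] ..#.. => #  t=5,i=6
  [3] ...## => .  t=2,i=9
  [2] ...#. => .  t=6,i=1
  [1] ....# => #  t=2,i=8
  [0] ..... => #  t=2,i=5
  bits 01010111110011001011001101010011 = 1473033043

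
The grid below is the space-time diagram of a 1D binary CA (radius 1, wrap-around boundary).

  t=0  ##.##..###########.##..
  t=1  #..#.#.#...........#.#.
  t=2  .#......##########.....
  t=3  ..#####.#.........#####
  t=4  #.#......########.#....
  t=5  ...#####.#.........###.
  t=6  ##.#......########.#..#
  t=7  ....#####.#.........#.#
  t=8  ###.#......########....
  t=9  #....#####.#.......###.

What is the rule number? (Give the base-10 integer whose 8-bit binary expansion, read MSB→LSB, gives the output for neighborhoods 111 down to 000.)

  nb ###: next=.  (t=0,i=8, bit7=0)
  nb ##.: next=.  (t=0,i=1, bit6=0)
  nb #.#: next=.  (t=0,i=2, bit5=0)
  nb #..: next=#  (t=0,i=5, bit4=1)
  nb .##: next=#  (t=0,i=0, bit3=1)
  nb .#.: next=.  (t=1,i=0, bit2=0)
  nb ..#: next=.  (t=0,i=6, bit1=0)
  nb ...: next=#  (t=1,i=9, bit0=1)
  bits 00011001 = 25

25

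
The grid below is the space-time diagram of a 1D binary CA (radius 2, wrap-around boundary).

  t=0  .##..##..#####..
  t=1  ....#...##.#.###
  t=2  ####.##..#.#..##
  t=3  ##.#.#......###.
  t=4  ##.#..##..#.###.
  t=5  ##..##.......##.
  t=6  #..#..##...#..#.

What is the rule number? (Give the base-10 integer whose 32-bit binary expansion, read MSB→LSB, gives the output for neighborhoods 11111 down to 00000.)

2976605062

  #####|#  b31=1 t=0,i=11
  ####.|.  b30=0 t=0,i=12
  ###.#|#  b29=1 t=2,i=3
  ###..|#  b28=1 t=0,i=13
  ##.##|.  b27=0 t=2,i=4
  ##.#.|.  b26=0 t=1,i=10
  ##..#|.  b25=0 t=0,i=3
  ##...|#  b24=1 t=0,i=14
  #.###|.  b23=0 t=1,i=13
  #.##.|#  b22=1 t=2,i=5
  #.#.#|#  b21=1 t=1,i=11
  #.#..|.  b20=0 t=2,i=11
  #..##|#  b19=1 t=0,i=4
  #..#.|.  b18=0 t=2,i=8
  #...#|#  b17=1 t=0,i=15
  #....|#  b16=1 t=1,i=1
  .####|.  b15=0 t=0,i=10
  .###.|#  b14=1 t=1,i=14
  .##.#|#  b13=1 t=1,i=9
  .##..|.  b12=0 t=0,i=2
  .#.##|.  b11=0 t=1,i=12
  .#.#.|.  b10=0 t=2,i=10
  .#..#|#  b9=1 t=2,i=12
  .#...|#  b8=1 t=1,i=5
  ..###|#  b7=1 t=0,i=9
  ..##.|.  b6=0 t=0,i=1
  ..#.#|.  b5=0 t=2,i=9
  ..#..|.  b4=0 t=1,i=4
  ...##|.  b3=0 t=0,i=0
  ...#.|#  b2=1 t=1,i=3
  ....#|#  b1=1 t=1,i=2
  .....|.  b0=0 t=3,i=8
  bits 10110001011010110110001110000110 = 2976605062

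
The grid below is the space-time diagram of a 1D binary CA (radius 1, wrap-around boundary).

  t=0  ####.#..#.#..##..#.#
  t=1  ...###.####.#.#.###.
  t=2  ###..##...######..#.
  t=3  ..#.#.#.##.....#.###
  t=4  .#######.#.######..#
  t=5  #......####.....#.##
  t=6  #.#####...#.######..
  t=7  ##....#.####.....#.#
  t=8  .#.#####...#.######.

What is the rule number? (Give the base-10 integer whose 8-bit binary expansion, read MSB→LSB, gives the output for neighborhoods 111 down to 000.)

  ### -> .   bit 7 = 0  t=0,i=0
  ##. -> #   bit 6 = 1  t=0,i=3
  #.# -> #   bit 5 = 1  t=0,i=4
  #.. -> .   bit 4 = 0  t=0,i=6
  .## -> .   bit 3 = 0  t=0,i=13
  .#. -> #   bit 2 = 1  t=0,i=5
  ..# -> #   bit 1 = 1  t=0,i=7
  ... -> #   bit 0 = 1  t=1,i=0
  bits 01100111 = 103

103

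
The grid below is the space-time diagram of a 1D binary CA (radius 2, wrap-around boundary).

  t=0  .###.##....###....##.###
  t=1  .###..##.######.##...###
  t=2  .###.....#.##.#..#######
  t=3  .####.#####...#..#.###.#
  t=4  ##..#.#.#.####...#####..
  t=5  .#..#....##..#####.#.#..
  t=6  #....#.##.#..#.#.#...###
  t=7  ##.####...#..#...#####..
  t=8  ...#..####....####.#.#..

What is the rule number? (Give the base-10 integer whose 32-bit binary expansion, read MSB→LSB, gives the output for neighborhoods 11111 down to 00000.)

  #####|#  b31=1 t=1,i=11
  ####.|.  b30=0 t=1,i=13
  ###.#|#  b29=1 t=0,i=3
  ###..|#  b28=1 t=0,i=13
  ##.##|.  b27=0 t=0,i=0
  ##.#.|.  b26=0 t=2,i=13
  ##..#|.  b25=0 t=1,i=4
  ##...|#  b24=1 t=0,i=7
  #.###|#  b23=1 t=0,i=1
  #.##.|.  b22=0 t=0,i=5
  #.#.#|.  b21=0 t=3,i=23
  #.#..|#  b20=1 t=2,i=14
  #..##|.  b19=0 t=1,i=5
  #..#.|.  b18=0 t=3,i=16
  #...#|#  b17=1 t=1,i=19
  #....|.  b16=0 t=0,i=8
  .####|.  b15=0 t=1,i=10
  .###.|#  b14=1 t=0,i=2
  .##.#|.  b13=0 t=0,i=19
  .##..|#  b12=1 t=0,i=6
  .#.##|#  b11=1 t=2,i=10
  .#.#.|.  b10=0 t=4,i=5
  .#..#|.  b9=0 t=2,i=15
  .#...|#  b8=1 t=5,i=5
  ..###|#  b7=1 t=0,i=11
  ..##.|.  b6=0 t=0,i=18
  ..#.#|#  b5=1 t=2,i=9
  ..#..|.  b4=0 t=3,i=14
  ...##|#  b3=1 t=0,i=10
  ...#.|#  b2=1 t=2,i=8
  ....#|#  b1=1 t=0,i=9
  .....|#  b0=1 t=2,i=6
  bits 10110001100100100101100110101111 = 2979158447

2979158447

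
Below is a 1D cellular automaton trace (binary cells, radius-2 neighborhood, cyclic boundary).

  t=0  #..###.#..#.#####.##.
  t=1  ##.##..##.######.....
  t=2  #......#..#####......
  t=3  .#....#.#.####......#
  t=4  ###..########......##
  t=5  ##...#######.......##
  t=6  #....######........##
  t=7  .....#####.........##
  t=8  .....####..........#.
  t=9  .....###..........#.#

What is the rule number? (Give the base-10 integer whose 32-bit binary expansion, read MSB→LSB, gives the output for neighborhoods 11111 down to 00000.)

  [31] ##### => #  t=0,i=14
  [30] ####. => #  t=0,i=15
  [29] ###.# => .  t=0,i=5
  [28] ###.. => .  t=1,i=15
  [27] ##.## => .  t=0,i=17
  [26] ##.#. => .  t=0,i=6
  [25] ##..# => .  t=1,i=5
  [24] ##... => .  t=1,i=16
  [23] #.### => #  t=0,i=12
  [22] #.##. => .  t=0,i=18
  [21] #.#.# => #  t=3,i=8
  [20] #.#.. => #  t=0,i=0
  [19] #..## => .  t=0,i=2
  [18] #..#. => .  t=0,i=9
  [17] #...# => .  t=5,i=3
  [16] #.... => .  t=1,i=17
  [15] .#### => #  t=0,i=13
  [14] .###. => #  t=0,i=4
  [13] .##.# => .  t=0,i=19
  [12] .##.. => .  t=1,i=4
  [11] .#.## => #  t=0,i=11
  [10] .#.#. => #  t=3,i=0
  [9] .#..# => #  t=0,i=1
  [8] .#... => #  t=2,i=1
  [7] ..### => #  t=0,i=3
  [6] ..##. => #  t=1,i=0
  [5] ..#.# => #  t=0,i=10
  [4] ..#.. => .  t=2,i=0
  [3] ...## => .  t=1,i=20
  [2] ...#. => #  t=2,i=6
  [1] ....# => .  t=1,i=19
  [0] ..... => .  t=1,i=18
  bits 11000000101100001100111111100100 = 3232813028

3232813028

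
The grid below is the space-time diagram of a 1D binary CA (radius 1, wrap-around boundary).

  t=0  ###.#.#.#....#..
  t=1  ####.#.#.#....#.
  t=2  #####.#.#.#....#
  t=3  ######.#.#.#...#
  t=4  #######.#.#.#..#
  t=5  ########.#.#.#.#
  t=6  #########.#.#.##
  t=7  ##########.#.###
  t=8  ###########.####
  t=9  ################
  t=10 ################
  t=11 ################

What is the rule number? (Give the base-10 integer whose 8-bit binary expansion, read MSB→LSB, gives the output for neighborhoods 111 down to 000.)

  ### -> #   bit 7 = 1  t=0,i=1
  ##. -> #   bit 6 = 1  t=0,i=2
  #.# -> #   bit 5 = 1  t=0,i=3
  #.. -> #   bit 4 = 1  t=0,i=9
  .## -> #   bit 3 = 1  t=0,i=0
  .#. -> .   bit 2 = 0  t=0,i=4
  ..# -> .   bit 1 = 0  t=0,i=12
  ... -> .   bit 0 = 0  t=0,i=10
  bits 11111000 = 248

248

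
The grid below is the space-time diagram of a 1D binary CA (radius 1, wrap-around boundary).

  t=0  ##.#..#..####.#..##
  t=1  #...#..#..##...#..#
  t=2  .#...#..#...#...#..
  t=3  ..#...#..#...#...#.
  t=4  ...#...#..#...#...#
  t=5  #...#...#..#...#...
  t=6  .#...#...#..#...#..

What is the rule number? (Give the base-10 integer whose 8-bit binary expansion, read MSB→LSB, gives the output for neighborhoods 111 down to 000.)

144

  ###|#  b7=1 t=0,i=0
  ##.|.  b6=0 t=0,i=1
  #.#|.  b5=0 t=0,i=2
  #..|#  b4=1 t=0,i=4
  .##|.  b3=0 t=0,i=9
  .#.|.  b2=0 t=0,i=3
  ..#|.  b1=0 t=0,i=5
  ...|.  b0=0 t=1,i=2
  bits 10010000 = 144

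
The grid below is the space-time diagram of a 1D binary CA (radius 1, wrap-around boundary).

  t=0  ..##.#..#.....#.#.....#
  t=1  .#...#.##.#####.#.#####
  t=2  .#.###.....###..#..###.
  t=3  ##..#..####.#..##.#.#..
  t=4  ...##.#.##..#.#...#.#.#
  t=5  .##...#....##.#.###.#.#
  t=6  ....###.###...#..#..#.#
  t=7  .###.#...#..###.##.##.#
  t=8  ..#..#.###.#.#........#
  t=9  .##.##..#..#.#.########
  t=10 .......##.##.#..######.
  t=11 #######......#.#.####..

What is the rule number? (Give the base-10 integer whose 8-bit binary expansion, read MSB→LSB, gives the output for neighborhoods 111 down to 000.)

135

  ###|#  b7=1 t=1,i=11
  ##.|.  b6=0 t=0,i=3
  #.#|.  b5=0 t=0,i=4
  #..|.  b4=0 t=0,i=0
  .##|.  b3=0 t=0,i=2
  .#.|#  b2=1 t=0,i=5
  ..#|#  b1=1 t=0,i=1
  ...|#  b0=1 t=0,i=10
  bits 10000111 = 135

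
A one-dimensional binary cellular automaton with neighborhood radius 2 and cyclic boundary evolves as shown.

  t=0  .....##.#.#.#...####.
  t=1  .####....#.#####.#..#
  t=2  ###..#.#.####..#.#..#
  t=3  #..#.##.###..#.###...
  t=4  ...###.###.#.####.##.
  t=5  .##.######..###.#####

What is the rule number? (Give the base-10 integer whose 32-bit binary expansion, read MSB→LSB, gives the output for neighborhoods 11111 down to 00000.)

  #####|.  b31=0 t=1,i=13
  ####.|.  b30=0 t=0,i=18
  ###.#|#  b29=1 t=1,i=15
  ###..|.  b28=0 t=0,i=19
  ##.##|#  b27=1 t=3,i=7
  ##.#.|.  b26=0 t=0,i=7
  ##..#|#  b25=1 t=2,i=3
  ##...|#  b24=1 t=0,i=20
  #.###|#  b23=1 t=1,i=1
  #.##.|#  b22=1 t=3,i=5
  #.#.#|.  b21=0 t=0,i=8
  #.#..|#  b20=1 t=0,i=12
  #..##|.  b19=0 t=2,i=19
  #..#.|.  b18=0 t=1,i=19
  #...#|#  b17=1 t=0,i=14
  #....|.  b16=0 t=0,i=0
  .####|#  b15=1 t=0,i=17
  .###.|#  b14=1 t=3,i=9
  .##.#|.  b13=0 t=0,i=6
  .##..|#  b12=1 t=4,i=19
  .#.##|#  b11=1 t=1,i=0
  .#.#.|#  b10=1 t=0,i=9
  .#..#|.  b9=0 t=1,i=18
  .#...|#  b8=1 t=0,i=13
  ..###|.  b7=0 t=0,i=16
  ..##.|.  b6=0 t=0,i=5
  ..#.#|#  b5=1 t=1,i=9
  ..#..|.  b4=0 t=3,i=0
  ...##|#  b3=1 t=0,i=4
  ...#.|.  b2=0 t=1,i=8
  ....#|#  b1=1 t=0,i=3
  .....|#  b0=1 t=0,i=1
  bits 00101011110100101101110100101011 = 735239467

735239467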